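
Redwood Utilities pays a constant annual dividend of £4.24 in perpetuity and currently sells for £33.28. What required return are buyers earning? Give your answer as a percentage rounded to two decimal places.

P = C/r ⇒ r = C/P = £4.24/£33.28 = 0.127404

12.74%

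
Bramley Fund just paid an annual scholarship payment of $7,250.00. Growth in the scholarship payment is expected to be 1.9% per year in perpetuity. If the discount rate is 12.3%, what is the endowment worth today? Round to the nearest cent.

D₁ = D₀ × (1 + g) = $7,250.00 × 1.019 = $7,387.7500
Growing perpetuity: P = D₁ / (r − g) = $7,387.7500 / (0.123 − 0.019) = $71,036.06

$71036.06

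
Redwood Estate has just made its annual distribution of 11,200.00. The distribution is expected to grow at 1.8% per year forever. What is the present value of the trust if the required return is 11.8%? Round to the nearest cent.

D₁ = D₀ × (1 + g) = 11,200.00 × 1.018 = 11,401.6000
Growing perpetuity: P = D₁ / (r − g) = 11,401.6000 / (0.118 − 0.018) = 114,016.00

114016.00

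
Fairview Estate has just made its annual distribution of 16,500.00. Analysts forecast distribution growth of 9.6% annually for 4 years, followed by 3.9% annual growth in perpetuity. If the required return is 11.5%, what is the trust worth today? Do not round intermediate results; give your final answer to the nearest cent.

D_1 = 18084.00000
D_2 = 19820.06400
D_3 = 21722.79014
D_4 = 23808.17800
Terminal value at year 4: TV = D_4×(1+g_2)/(r−g_2) = 24736.69694/0.076 = 325482.85447
P_0 = D_1/(1+r)^1 + D_2/(1+r)^2 + D_3/(1+r)^3 + D_4/(1+r)^4 + TV/(1+r)^4
    = 16218.83408 + 15942.45933 + 15670.79410 + 15403.75815 + 210585.58839 = 273821.43406

273821.43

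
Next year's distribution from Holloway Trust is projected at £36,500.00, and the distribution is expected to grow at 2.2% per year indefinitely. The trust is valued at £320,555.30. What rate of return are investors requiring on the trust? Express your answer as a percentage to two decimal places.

13.59%

P = D₁/(r − g) ⇒ r = D₁/P + g = £36,500.0000/£320,555.30 + 0.022 = 0.113865 + 0.022 = 0.135865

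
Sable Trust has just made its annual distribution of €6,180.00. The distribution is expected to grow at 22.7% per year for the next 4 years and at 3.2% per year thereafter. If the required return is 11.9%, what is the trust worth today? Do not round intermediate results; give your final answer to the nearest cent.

€137264.43

D_1 = 7582.86000
D_2 = 9304.16922
D_3 = 11416.21563
D_4 = 14007.69658
Terminal value at year 4: TV = D_4×(1+g_2)/(r−g_2) = 14455.94287/0.087 = 166160.26290
P_0 = D_1/(1+r)^1 + D_2/(1+r)^2 + D_3/(1+r)^3 + D_4/(1+r)^4 + TV/(1+r)^4
    = 6776.46113 + 7430.48955 + 8147.64135 + 8934.00888 + 105975.82949 = 137264.43040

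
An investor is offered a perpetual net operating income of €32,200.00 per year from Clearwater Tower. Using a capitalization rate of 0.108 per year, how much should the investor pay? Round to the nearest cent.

Level perpetuity: PV = C / r = €32,200.00 / 0.108 = €298,148.15

€298148.15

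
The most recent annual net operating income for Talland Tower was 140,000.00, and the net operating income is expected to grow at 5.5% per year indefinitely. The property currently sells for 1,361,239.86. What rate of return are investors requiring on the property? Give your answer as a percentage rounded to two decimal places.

D₁ = 140,000.00 × 1.055 = 147,700.0000
P = D₁/(r − g) ⇒ r = D₁/P + g = 147,700.0000/1,361,239.86 + 0.055 = 0.108504 + 0.055 = 0.163504

16.35%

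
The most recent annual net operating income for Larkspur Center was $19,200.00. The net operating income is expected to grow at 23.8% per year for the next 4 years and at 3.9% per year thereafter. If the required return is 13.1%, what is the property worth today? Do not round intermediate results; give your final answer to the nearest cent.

$408052.85

D_1 = 23769.60000
D_2 = 29426.76480
D_3 = 36430.33482
D_4 = 45100.75451
Terminal value at year 4: TV = D_4×(1+g_2)/(r−g_2) = 46859.68394/0.092 = 509344.39061
P_0 = D_1/(1+r)^1 + D_2/(1+r)^2 + D_3/(1+r)^3 + D_4/(1+r)^4 + TV/(1+r)^4
    = 21016.44562 + 23004.73889 + 25181.13770 + 27563.43809 + 311287.08884 = 408052.84914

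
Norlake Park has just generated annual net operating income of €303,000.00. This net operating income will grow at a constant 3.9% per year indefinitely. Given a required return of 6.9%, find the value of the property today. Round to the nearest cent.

D₁ = D₀ × (1 + g) = €303,000.00 × 1.039 = €314,817.0000
Growing perpetuity: P = D₁ / (r − g) = €314,817.0000 / (0.069 − 0.039) = €10,493,900.00

€10493900.00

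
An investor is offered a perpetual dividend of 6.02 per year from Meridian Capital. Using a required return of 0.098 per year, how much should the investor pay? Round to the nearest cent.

61.43

Level perpetuity: PV = C / r = 6.02 / 0.098 = 61.43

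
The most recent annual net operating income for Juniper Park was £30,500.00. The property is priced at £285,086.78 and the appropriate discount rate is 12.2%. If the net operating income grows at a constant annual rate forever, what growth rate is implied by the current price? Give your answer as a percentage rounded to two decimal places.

1.36%

P = D₀(1+g)/(r−g) ⇒ P(r−g) = D₀(1+g) ⇒ g(P+D₀) = P·r − D₀
g = (P·r − D₀)/(P + D₀) = (£285,086.78×0.122 − £30,500.00) / (£285,086.78 + £30,500.00) = 0.013564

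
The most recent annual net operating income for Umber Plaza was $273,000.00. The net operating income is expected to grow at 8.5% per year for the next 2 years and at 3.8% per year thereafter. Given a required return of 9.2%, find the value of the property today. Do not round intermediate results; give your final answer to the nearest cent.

$5721365.74

D_1 = 296205.00000
D_2 = 321382.42500
Terminal value at year 2: TV = D_2×(1+g_2)/(r−g_2) = 333594.95715/0.054 = 6177684.39167
P_0 = D_1/(1+r)^1 + D_2/(1+r)^2 + TV/(1+r)^2
    = 271250.00000 + 269511.21795 + 5180604.52279 = 5721365.74074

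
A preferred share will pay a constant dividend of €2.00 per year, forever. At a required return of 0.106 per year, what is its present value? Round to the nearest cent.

€18.87

Level perpetuity: PV = C / r = €2.00 / 0.106 = €18.87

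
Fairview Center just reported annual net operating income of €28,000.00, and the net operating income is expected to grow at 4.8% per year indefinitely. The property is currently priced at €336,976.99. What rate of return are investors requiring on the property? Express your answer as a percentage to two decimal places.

13.51%

D₁ = €28,000.00 × 1.048 = €29,344.0000
P = D₁/(r − g) ⇒ r = D₁/P + g = €29,344.0000/€336,976.99 + 0.048 = 0.087080 + 0.048 = 0.135080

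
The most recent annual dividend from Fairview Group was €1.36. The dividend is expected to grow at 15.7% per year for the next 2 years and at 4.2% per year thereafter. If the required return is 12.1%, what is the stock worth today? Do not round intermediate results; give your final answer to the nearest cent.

€21.96

D_1 = 1.57352
D_2 = 1.82056
Terminal value at year 2: TV = D_2×(1+g_2)/(r−g_2) = 1.89703/0.079 = 24.01299
P_0 = D_1/(1+r)^1 + D_2/(1+r)^2 + TV/(1+r)^2
    = 1.40368 + 1.44875 + 19.10887 = 21.96130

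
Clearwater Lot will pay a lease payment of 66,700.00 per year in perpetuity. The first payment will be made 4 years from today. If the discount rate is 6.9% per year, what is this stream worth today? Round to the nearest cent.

791304.49

Value at end of year 3: C / r = 66,700.00 / 0.069 = 966,666.6667
Discount to today: PV = 966,666.6667 / (1 + 0.069)^3 = 966,666.6667 / 1.221612 = 791,304.49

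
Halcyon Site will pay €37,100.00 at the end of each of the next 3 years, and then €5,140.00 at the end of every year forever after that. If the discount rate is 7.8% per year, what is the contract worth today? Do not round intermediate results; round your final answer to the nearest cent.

PV of 3-year annuity: €37,100.00 × [1 − (1+0.078)^−3] / 0.078 = 95956.38905
Perpetuity value at year 3: €5,140.00 / 0.078 = 65897.43590
PV of perpetuity: 65897.43590 / (1+0.078)^3 = 52603.20841
Total PV = 95956.38905 + 52603.20841 = 148559.59746

€148559.60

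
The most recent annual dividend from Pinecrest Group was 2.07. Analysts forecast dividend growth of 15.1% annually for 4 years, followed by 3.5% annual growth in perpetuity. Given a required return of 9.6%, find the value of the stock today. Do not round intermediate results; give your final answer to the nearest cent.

52.09

D_1 = 2.38257
D_2 = 2.74234
D_3 = 3.15643
D_4 = 3.63305
Terminal value at year 4: TV = D_4×(1+g_2)/(r−g_2) = 3.76021/0.061 = 61.64277
P_0 = D_1/(1+r)^1 + D_2/(1+r)^2 + D_3/(1+r)^3 + D_4/(1+r)^4 + TV/(1+r)^4
    = 2.17388 + 2.28297 + 2.39753 + 2.51785 + 42.72086 = 52.09308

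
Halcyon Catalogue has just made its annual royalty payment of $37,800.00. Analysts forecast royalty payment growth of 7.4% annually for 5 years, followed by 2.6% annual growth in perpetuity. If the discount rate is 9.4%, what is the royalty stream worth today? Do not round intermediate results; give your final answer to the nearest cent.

D_1 = 40597.20000
D_2 = 43601.39280
D_3 = 46827.89587
D_4 = 50293.16016
D_5 = 54014.85401
Terminal value at year 5: TV = D_5×(1+g_2)/(r−g_2) = 55419.24022/0.068 = 814988.82673
P_0 = D_1/(1+r)^1 + D_2/(1+r)^2 + D_3/(1+r)^3 + D_4/(1+r)^4 + D_5/(1+r)^5 + TV/(1+r)^5
    = 37108.95795 + 36430.54921 + 35764.54283 + 35110.71207 + 34468.83433 + 520073.88271 = 698957.47910

$698957.48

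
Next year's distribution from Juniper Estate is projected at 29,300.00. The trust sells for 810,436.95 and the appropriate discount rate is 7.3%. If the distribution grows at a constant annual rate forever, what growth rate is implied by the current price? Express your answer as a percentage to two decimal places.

3.68%

P = D₁/(r−g) ⇒ g = r − D₁/P = 0.073 − 29,300.00/810,436.95 = 0.036847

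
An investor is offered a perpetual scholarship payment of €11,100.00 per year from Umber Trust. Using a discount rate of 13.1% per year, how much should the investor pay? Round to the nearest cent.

Level perpetuity: PV = C / r = €11,100.00 / 0.131 = €84,732.82

€84732.82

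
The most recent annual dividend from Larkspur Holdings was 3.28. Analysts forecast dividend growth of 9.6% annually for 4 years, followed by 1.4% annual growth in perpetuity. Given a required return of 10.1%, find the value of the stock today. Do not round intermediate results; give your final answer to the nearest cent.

50.51

D_1 = 3.59488
D_2 = 3.93999
D_3 = 4.31823
D_4 = 4.73278
Terminal value at year 4: TV = D_4×(1+g_2)/(r−g_2) = 4.79904/0.087 = 55.16133
P_0 = D_1/(1+r)^1 + D_2/(1+r)^2 + D_3/(1+r)^3 + D_4/(1+r)^4 + TV/(1+r)^4
    = 3.26510 + 3.25028 + 3.23552 + 3.22082 + 37.53924 = 50.51096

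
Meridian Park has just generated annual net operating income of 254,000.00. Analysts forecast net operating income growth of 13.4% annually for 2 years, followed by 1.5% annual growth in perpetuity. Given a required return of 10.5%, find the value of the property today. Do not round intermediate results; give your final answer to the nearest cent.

3545058.46

D_1 = 288036.00000
D_2 = 326632.82400
Terminal value at year 2: TV = D_2×(1+g_2)/(r−g_2) = 331532.31636/0.09 = 3683692.40400
P_0 = D_1/(1+r)^1 + D_2/(1+r)^2 + TV/(1+r)^2
    = 260666.06335 + 267507.07316 + 3016885.32503 = 3545058.46154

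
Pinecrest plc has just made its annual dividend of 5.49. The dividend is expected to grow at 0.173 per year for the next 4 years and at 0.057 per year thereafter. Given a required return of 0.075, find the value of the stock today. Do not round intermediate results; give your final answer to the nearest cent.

484.46

D_1 = 6.43977
D_2 = 7.55385
D_3 = 8.86067
D_4 = 10.39356
Terminal value at year 4: TV = D_4×(1+g_2)/(r−g_2) = 10.98599/0.018 = 610.33303
P_0 = D_1/(1+r)^1 + D_2/(1+r)^2 + D_3/(1+r)^3 + D_4/(1+r)^4 + TV/(1+r)^4
    = 5.99048 + 6.53659 + 7.13249 + 7.78270 + 457.01770 = 484.45997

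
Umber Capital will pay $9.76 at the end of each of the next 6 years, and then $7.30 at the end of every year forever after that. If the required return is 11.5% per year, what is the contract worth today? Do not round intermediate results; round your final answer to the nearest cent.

$73.74

PV of 6-year annuity: $9.76 × [1 − (1+0.115)^−6] / 0.115 = 40.70207
Perpetuity value at year 6: $7.30 / 0.115 = 63.47826
PV of perpetuity: 63.47826 / (1+0.115)^6 = 33.03511
Total PV = 40.70207 + 33.03511 = 73.73718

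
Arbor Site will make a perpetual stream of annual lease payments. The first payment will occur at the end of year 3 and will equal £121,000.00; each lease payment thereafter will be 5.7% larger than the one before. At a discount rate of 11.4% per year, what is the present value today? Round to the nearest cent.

Value at end of year 2: C₁ / (r − g) = £121,000.00 / (0.114 − 0.057) = £2,122,807.0175
Discount to today: PV = £2,122,807.0175 / (1 + 0.114)^2 = £2,122,807.0175 / 1.240996 = £1,710,567.17

£1710567.17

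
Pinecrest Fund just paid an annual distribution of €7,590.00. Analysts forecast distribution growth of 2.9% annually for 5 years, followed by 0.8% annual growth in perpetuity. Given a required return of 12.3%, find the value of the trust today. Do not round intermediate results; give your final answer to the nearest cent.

D_1 = 7810.11000
D_2 = 8036.60319
D_3 = 8269.66468
D_4 = 8509.48496
D_5 = 8756.26002
Terminal value at year 5: TV = D_5×(1+g_2)/(r−g_2) = 8826.31010/0.115 = 76750.52263
P_0 = D_1/(1+r)^1 + D_2/(1+r)^2 + D_3/(1+r)^3 + D_4/(1+r)^4 + D_5/(1+r)^5 + TV/(1+r)^5
    = 6954.68388 + 6372.54650 + 5839.13655 + 5350.37534 + 4902.52558 + 42971.70248 = 72390.97033

€72390.97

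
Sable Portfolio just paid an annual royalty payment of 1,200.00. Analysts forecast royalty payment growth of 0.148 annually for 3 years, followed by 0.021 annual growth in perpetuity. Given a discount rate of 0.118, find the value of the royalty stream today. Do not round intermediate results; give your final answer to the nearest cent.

17471.94

D_1 = 1377.60000
D_2 = 1581.48480
D_3 = 1815.54455
Terminal value at year 3: TV = D_3×(1+g_2)/(r−g_2) = 1853.67099/0.097 = 19110.01016
P_0 = D_1/(1+r)^1 + D_2/(1+r)^2 + D_3/(1+r)^3 + TV/(1+r)^3
    = 1232.20036 + 1265.26477 + 1299.21642 + 13675.25733 = 17471.93888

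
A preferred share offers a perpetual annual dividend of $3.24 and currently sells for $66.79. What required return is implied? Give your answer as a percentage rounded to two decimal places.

4.85%

P = C/r ⇒ r = C/P = $3.24/$66.79 = 0.048510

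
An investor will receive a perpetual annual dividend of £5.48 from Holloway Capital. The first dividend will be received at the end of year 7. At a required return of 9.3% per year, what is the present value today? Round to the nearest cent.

Value at end of year 6: C / r = £5.48 / 0.093 = £58.9247
Discount to today: PV = £58.9247 / (1 + 0.093)^6 = £58.9247 / 1.704987 = £34.56

£34.56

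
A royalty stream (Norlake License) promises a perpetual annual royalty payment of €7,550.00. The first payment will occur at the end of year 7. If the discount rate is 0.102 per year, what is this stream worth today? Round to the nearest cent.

Value at end of year 6: C / r = €7,550.00 / 0.102 = €74,019.6078
Discount to today: PV = €74,019.6078 / (1 + 0.102)^6 = €74,019.6078 / 1.790975 = €41,329.22

€41329.22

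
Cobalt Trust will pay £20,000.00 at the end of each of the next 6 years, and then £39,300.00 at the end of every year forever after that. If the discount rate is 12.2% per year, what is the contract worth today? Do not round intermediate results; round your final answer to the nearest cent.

PV of 6-year annuity: £20,000.00 × [1 − (1+0.122)^−6] / 0.122 = 81764.47609
Perpetuity value at year 6: £39,300.00 / 0.122 = 322131.14754
PV of perpetuity: 322131.14754 / (1+0.122)^6 = 161463.95203
Total PV = 81764.47609 + 161463.95203 = 243228.42812

£243228.43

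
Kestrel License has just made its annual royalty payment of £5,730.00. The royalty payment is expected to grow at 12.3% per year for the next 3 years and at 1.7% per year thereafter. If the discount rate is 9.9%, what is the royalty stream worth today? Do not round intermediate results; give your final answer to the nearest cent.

£93776.00

D_1 = 6434.79000
D_2 = 7226.26917
D_3 = 8115.10028
Terminal value at year 3: TV = D_3×(1+g_2)/(r−g_2) = 8253.05698/0.082 = 100647.03637
P_0 = D_1/(1+r)^1 + D_2/(1+r)^2 + D_3/(1+r)^3 + TV/(1+r)^3
    = 5855.13194 + 5982.99651 + 6113.65340 + 75824.21347 = 93775.99531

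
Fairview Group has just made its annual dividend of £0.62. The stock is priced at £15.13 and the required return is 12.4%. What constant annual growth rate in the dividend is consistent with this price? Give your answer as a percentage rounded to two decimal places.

P = D₀(1+g)/(r−g) ⇒ P(r−g) = D₀(1+g) ⇒ g(P+D₀) = P·r − D₀
g = (P·r − D₀)/(P + D₀) = (£15.13×0.124 − £0.62) / (£15.13 + £0.62) = 0.079754

7.98%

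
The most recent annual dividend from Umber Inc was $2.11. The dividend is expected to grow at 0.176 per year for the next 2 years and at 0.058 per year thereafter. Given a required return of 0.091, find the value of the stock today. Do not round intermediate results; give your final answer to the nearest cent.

D_1 = 2.48136
D_2 = 2.91808
Terminal value at year 2: TV = D_2×(1+g_2)/(r−g_2) = 3.08733/0.033 = 93.55539
P_0 = D_1/(1+r)^1 + D_2/(1+r)^2 + TV/(1+r)^2
    = 2.27439 + 2.45159 + 78.59942 = 83.32540

$83.33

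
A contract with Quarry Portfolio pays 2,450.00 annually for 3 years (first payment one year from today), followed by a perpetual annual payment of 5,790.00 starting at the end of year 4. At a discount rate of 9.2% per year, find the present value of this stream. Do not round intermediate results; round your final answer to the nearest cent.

54510.30

PV of 3-year annuity: 2,450.00 × [1 − (1+0.092)^−3] / 0.092 = 6179.63288
Perpetuity value at year 3: 5,790.00 / 0.092 = 62934.78261
PV of perpetuity: 62934.78261 / (1+0.092)^3 = 48330.67062
Total PV = 6179.63288 + 48330.67062 = 54510.30350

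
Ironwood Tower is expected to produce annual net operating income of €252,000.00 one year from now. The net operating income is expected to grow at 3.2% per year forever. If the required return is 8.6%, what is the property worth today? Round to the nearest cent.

Growing perpetuity: P = D₁ / (r − g) = €252,000.0000 / (0.086 − 0.032) = €4,666,666.67

€4666666.67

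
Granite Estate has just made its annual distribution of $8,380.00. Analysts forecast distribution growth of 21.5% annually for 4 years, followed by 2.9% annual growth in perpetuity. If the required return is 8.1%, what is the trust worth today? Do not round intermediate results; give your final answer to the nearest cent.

$309919.01

D_1 = 10181.70000
D_2 = 12370.76550
D_3 = 15030.48008
D_4 = 18262.03330
Terminal value at year 4: TV = D_4×(1+g_2)/(r−g_2) = 18791.63227/0.052 = 361377.54358
P_0 = D_1/(1+r)^1 + D_2/(1+r)^2 + D_3/(1+r)^3 + D_4/(1+r)^4 + TV/(1+r)^4
    = 9418.77891 + 10586.32412 + 11898.59742 + 13373.53919 + 264641.76580 = 309919.00543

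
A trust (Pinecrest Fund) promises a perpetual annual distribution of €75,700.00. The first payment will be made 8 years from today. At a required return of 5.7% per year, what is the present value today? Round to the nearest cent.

€900940.51

Value at end of year 7: C / r = €75,700.00 / 0.057 = €1,328,070.1754
Discount to today: PV = €1,328,070.1754 / (1 + 0.057)^7 = €1,328,070.1754 / 1.474093 = €900,940.51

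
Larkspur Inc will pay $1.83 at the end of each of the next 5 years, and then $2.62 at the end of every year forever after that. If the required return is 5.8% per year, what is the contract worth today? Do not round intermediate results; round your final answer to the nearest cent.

PV of 5-year annuity: $1.83 × [1 − (1+0.058)^−5] / 0.058 = 7.75075
Perpetuity value at year 5: $2.62 / 0.058 = 45.17241
PV of perpetuity: 45.17241 / (1+0.058)^5 = 34.07571
Total PV = 7.75075 + 34.07571 = 41.82646

$41.83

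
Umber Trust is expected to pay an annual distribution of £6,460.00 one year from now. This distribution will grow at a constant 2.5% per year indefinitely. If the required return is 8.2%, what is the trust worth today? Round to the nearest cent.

Growing perpetuity: P = D₁ / (r − g) = £6,460.0000 / (0.082 − 0.025) = £113,333.33

£113333.33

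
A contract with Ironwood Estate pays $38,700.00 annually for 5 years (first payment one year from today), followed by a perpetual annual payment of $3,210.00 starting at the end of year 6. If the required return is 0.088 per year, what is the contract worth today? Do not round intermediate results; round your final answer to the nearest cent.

PV of 5-year annuity: $38,700.00 × [1 − (1+0.088)^−5] / 0.088 = 151313.91162
Perpetuity value at year 5: $3,210.00 / 0.088 = 36477.27273
PV of perpetuity: 36477.27273 / (1+0.088)^5 = 23926.42889
Total PV = 151313.91162 + 23926.42889 = 175240.34052

$175240.34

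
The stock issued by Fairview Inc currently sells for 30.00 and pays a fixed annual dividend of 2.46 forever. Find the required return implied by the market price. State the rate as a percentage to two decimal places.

P = C/r ⇒ r = C/P = 2.46/30.00 = 0.082000

8.20%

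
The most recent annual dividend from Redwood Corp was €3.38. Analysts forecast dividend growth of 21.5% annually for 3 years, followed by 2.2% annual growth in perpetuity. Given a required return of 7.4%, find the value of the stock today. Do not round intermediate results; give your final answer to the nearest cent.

D_1 = 4.10670
D_2 = 4.98964
D_3 = 6.06241
Terminal value at year 3: TV = D_3×(1+g_2)/(r−g_2) = 6.19579/0.052 = 119.14974
P_0 = D_1/(1+r)^1 + D_2/(1+r)^2 + D_3/(1+r)^3 + TV/(1+r)^3
    = 3.82374 + 4.32574 + 4.89365 + 96.17900 = 109.22213

€109.22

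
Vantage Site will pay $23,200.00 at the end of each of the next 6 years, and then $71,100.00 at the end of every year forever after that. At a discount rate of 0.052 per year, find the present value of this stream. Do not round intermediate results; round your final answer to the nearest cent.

PV of 6-year annuity: $23,200.00 × [1 − (1+0.052)^−6] / 0.052 = 117006.61783
Perpetuity value at year 6: $71,100.00 / 0.052 = 1367307.69231
PV of perpetuity: 1367307.69231 / (1+0.052)^6 = 1008722.75578
Total PV = 117006.61783 + 1008722.75578 = 1125729.37360

$1125729.37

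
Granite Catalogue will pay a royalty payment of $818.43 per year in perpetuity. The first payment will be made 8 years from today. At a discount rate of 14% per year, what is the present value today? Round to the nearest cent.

Value at end of year 7: C / r = $818.43 / 0.14 = $5,845.9286
Discount to today: PV = $5,845.9286 / (1 + 0.14)^7 = $5,845.9286 / 2.502269 = $2,336.25

$2336.25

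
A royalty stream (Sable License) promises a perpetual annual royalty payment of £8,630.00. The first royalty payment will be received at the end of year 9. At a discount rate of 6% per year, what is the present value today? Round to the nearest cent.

Value at end of year 8: C / r = £8,630.00 / 0.06 = £143,833.3333
Discount to today: PV = £143,833.3333 / (1 + 0.06)^8 = £143,833.3333 / 1.593848 = £90,242.81

£90242.81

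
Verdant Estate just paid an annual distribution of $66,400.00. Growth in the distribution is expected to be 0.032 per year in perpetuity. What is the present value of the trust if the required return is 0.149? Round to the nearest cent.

D₁ = D₀ × (1 + g) = $66,400.00 × 1.032 = $68,524.8000
Growing perpetuity: P = D₁ / (r − g) = $68,524.8000 / (0.149 − 0.032) = $585,682.05

$585682.05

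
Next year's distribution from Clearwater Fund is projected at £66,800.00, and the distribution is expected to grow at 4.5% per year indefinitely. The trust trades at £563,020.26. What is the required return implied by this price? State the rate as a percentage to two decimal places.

16.36%

P = D₁/(r − g) ⇒ r = D₁/P + g = £66,800.0000/£563,020.26 + 0.045 = 0.118646 + 0.045 = 0.163646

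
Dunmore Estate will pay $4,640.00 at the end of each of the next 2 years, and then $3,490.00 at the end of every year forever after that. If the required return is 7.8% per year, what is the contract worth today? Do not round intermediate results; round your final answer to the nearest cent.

PV of 2-year annuity: $4,640.00 × [1 − (1+0.078)^−2] / 0.078 = 8297.09384
Perpetuity value at year 2: $3,490.00 / 0.078 = 44743.58974
PV of perpetuity: 44743.58974 / (1+0.078)^2 = 38502.88769
Total PV = 8297.09384 + 38502.88769 = 46799.98154

$46799.98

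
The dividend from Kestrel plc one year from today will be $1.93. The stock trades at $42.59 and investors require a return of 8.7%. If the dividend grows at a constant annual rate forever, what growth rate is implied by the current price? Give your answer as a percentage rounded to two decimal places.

P = D₁/(r−g) ⇒ g = r − D₁/P = 0.087 − $1.93/$42.59 = 0.041684

4.17%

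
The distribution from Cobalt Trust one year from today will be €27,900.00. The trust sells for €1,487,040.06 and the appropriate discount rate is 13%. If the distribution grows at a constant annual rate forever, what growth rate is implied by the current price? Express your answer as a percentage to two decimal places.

11.12%

P = D₁/(r−g) ⇒ g = r − D₁/P = 0.13 − €27,900.00/€1,487,040.06 = 0.111238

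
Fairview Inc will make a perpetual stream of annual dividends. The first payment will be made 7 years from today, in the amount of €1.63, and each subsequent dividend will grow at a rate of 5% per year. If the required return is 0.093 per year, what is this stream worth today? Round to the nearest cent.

Value at end of year 6: C₁ / (r − g) = €1.63 / (0.093 − 0.05) = €37.9070
Discount to today: PV = €37.9070 / (1 + 0.093)^6 = €37.9070 / 1.704987 = €22.23

€22.23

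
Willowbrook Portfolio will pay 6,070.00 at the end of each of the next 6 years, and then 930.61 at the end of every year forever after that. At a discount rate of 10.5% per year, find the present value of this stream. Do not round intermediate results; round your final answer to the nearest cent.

PV of 6-year annuity: 6,070.00 × [1 − (1+0.105)^−6] / 0.105 = 26053.52888
Perpetuity value at year 6: 930.61 / 0.105 = 8862.95238
PV of perpetuity: 8862.95238 / (1+0.105)^6 = 4868.60732
Total PV = 26053.52888 + 4868.60732 = 30922.13620

30922.14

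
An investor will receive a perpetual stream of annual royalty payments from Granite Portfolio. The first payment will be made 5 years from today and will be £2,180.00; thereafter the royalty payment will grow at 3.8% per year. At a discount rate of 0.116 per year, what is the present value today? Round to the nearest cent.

Value at end of year 4: C₁ / (r − g) = £2,180.00 / (0.116 − 0.038) = £27,948.7179
Discount to today: PV = £27,948.7179 / (1 + 0.116)^4 = £27,948.7179 / 1.551161 = £18,017.94

£18017.94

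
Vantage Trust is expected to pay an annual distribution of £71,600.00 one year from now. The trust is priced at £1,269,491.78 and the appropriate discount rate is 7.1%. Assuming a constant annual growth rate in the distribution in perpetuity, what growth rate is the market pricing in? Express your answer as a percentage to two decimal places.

P = D₁/(r−g) ⇒ g = r − D₁/P = 0.071 − £71,600.00/£1,269,491.78 = 0.014599

1.46%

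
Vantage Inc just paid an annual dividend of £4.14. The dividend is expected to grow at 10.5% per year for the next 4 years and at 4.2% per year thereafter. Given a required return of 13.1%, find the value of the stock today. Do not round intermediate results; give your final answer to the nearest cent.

£59.79

D_1 = 4.57470
D_2 = 5.05504
D_3 = 5.58582
D_4 = 6.17233
Terminal value at year 4: TV = D_4×(1+g_2)/(r−g_2) = 6.43157/0.089 = 72.26486
P_0 = D_1/(1+r)^1 + D_2/(1+r)^2 + D_3/(1+r)^3 + D_4/(1+r)^4 + TV/(1+r)^4
    = 4.04483 + 3.95184 + 3.86100 + 3.77224 + 44.16485 = 59.79475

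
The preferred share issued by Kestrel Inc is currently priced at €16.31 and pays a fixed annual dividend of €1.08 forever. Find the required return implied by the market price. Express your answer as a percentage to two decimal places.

P = C/r ⇒ r = C/P = €1.08/€16.31 = 0.066217

6.62%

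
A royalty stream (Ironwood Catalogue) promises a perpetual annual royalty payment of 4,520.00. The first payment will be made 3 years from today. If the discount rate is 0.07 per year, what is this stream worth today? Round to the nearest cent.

56399.19

Value at end of year 2: C / r = 4,520.00 / 0.07 = 64,571.4286
Discount to today: PV = 64,571.4286 / (1 + 0.07)^2 = 64,571.4286 / 1.144900 = 56,399.19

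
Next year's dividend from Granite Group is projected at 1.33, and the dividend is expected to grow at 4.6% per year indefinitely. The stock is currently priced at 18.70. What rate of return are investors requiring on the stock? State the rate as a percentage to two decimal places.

11.71%

P = D₁/(r − g) ⇒ r = D₁/P + g = 1.3300/18.70 + 0.046 = 0.071123 + 0.046 = 0.117123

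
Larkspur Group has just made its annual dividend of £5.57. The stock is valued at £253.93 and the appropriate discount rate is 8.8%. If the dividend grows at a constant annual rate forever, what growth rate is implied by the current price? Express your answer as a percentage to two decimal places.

P = D₀(1+g)/(r−g) ⇒ P(r−g) = D₀(1+g) ⇒ g(P+D₀) = P·r − D₀
g = (P·r − D₀)/(P + D₀) = (£253.93×0.088 − £5.57) / (£253.93 + £5.57) = 0.064647

6.46%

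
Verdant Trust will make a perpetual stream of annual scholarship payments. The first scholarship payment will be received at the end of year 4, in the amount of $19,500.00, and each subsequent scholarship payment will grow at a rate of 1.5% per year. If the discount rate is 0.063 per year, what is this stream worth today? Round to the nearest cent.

Value at end of year 3: C₁ / (r − g) = $19,500.00 / (0.063 − 0.015) = $406,250.0000
Discount to today: PV = $406,250.0000 / (1 + 0.063)^3 = $406,250.0000 / 1.201157 = $338,215.56

$338215.56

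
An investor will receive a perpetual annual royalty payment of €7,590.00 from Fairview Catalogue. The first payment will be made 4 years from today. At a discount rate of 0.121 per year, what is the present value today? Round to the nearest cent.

Value at end of year 3: C / r = €7,590.00 / 0.121 = €62,727.2727
Discount to today: PV = €62,727.2727 / (1 + 0.121)^3 = €62,727.2727 / 1.408695 = €44,528.65

€44528.65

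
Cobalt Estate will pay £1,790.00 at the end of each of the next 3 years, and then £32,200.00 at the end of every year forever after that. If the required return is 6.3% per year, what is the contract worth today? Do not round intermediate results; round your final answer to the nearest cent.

PV of 3-year annuity: £1,790.00 × [1 − (1+0.063)^−3] / 0.063 = 4758.25749
Perpetuity value at year 3: £32,200.00 / 0.063 = 511111.11111
PV of perpetuity: 511111.11111 / (1+0.063)^3 = 425515.64126
Total PV = 4758.25749 + 425515.64126 = 430273.89875

£430273.90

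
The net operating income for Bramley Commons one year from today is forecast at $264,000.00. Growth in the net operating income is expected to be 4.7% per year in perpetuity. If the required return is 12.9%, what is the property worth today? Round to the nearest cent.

Growing perpetuity: P = D₁ / (r − g) = $264,000.0000 / (0.129 − 0.047) = $3,219,512.20

$3219512.20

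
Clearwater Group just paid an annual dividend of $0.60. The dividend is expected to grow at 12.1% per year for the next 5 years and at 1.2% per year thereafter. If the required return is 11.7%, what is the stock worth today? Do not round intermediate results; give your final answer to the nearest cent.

$8.92

D_1 = 0.67260
D_2 = 0.75398
D_3 = 0.84522
D_4 = 0.94749
D_5 = 1.06213
Terminal value at year 5: TV = D_5×(1+g_2)/(r−g_2) = 1.07488/0.105 = 10.23695
P_0 = D_1/(1+r)^1 + D_2/(1+r)^2 + D_3/(1+r)^3 + D_4/(1+r)^4 + D_5/(1+r)^5 + TV/(1+r)^5
    = 0.60215 + 0.60430 + 0.60647 + 0.60864 + 0.61082 + 5.88714 = 8.91953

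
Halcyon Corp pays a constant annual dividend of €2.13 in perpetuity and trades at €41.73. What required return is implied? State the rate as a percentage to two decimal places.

5.10%

P = C/r ⇒ r = C/P = €2.13/€41.73 = 0.051042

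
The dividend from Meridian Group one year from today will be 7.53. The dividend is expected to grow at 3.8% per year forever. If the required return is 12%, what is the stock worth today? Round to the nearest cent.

Growing perpetuity: P = D₁ / (r − g) = 7.5300 / (0.12 − 0.038) = 91.83

91.83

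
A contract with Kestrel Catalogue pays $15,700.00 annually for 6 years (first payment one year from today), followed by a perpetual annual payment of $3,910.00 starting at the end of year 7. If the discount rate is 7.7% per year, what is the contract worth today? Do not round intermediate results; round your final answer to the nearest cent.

$105782.58

PV of 6-year annuity: $15,700.00 × [1 − (1+0.077)^−6] / 0.077 = 73244.51146
Perpetuity value at year 6: $3,910.00 / 0.077 = 50779.22078
PV of perpetuity: 50779.22078 / (1+0.077)^6 = 32538.07175
Total PV = 73244.51146 + 32538.07175 = 105782.58321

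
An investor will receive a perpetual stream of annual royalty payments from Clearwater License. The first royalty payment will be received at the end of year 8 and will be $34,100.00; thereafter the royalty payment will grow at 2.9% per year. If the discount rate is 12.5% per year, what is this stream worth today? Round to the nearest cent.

Value at end of year 7: C₁ / (r − g) = $34,100.00 / (0.125 − 0.029) = $355,208.3333
Discount to today: PV = $355,208.3333 / (1 + 0.125)^7 = $355,208.3333 / 2.280697 = $155,745.49

$155745.49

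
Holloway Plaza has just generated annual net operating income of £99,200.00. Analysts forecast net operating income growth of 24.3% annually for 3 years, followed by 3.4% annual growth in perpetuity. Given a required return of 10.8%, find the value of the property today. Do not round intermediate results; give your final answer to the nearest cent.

D_1 = 123305.60000
D_2 = 153268.86080
D_3 = 190513.19397
Terminal value at year 3: TV = D_3×(1+g_2)/(r−g_2) = 196990.64257/0.074 = 2662035.71040
P_0 = D_1/(1+r)^1 + D_2/(1+r)^2 + D_3/(1+r)^3 + TV/(1+r)^3
    = 111286.64260 + 124845.93570 + 140057.30873 + 1957016.98951 = 2333206.87654

£2333206.88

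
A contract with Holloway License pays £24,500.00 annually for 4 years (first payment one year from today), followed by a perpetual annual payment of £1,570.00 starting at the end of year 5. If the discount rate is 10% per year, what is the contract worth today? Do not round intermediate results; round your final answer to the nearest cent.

PV of 4-year annuity: £24,500.00 × [1 − (1+0.1)^−4] / 0.1 = 77661.70344
Perpetuity value at year 4: £1,570.00 / 0.1 = 15700.00000
PV of perpetuity: 15700.00000 / (1+0.1)^4 = 10723.31125
Total PV = 77661.70344 + 10723.31125 = 88385.01468

£88385.01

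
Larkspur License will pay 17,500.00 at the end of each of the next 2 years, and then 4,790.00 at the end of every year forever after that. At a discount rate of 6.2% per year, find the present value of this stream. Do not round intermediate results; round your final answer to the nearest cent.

PV of 2-year annuity: 17,500.00 × [1 − (1+0.062)^−2] / 0.062 = 31994.67302
Perpetuity value at year 2: 4,790.00 / 0.062 = 77258.06452
PV of perpetuity: 77258.06452 / (1+0.062)^2 = 68500.66544
Total PV = 31994.67302 + 68500.66544 = 100495.33847

100495.34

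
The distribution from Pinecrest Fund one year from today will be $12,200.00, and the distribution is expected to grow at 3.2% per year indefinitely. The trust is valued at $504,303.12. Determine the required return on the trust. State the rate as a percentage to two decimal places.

P = D₁/(r − g) ⇒ r = D₁/P + g = $12,200.0000/$504,303.12 + 0.032 = 0.024192 + 0.032 = 0.056192

5.62%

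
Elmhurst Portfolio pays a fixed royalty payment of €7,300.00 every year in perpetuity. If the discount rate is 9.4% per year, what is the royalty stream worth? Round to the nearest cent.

Level perpetuity: PV = C / r = €7,300.00 / 0.094 = €77,659.57

€77659.57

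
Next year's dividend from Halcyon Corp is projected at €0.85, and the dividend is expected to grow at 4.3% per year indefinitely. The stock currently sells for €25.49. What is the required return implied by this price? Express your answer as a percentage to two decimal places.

7.63%

P = D₁/(r − g) ⇒ r = D₁/P + g = €0.8500/€25.49 + 0.043 = 0.033346 + 0.043 = 0.076346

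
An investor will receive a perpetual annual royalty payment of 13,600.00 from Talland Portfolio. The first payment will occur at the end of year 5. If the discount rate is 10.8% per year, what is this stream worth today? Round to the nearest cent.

Value at end of year 4: C / r = 13,600.00 / 0.108 = 125,925.9259
Discount to today: PV = 125,925.9259 / (1 + 0.108)^4 = 125,925.9259 / 1.507159 = 83,551.86

83551.86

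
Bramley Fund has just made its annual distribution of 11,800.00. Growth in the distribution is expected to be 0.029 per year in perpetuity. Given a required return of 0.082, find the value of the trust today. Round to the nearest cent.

D₁ = D₀ × (1 + g) = 11,800.00 × 1.029 = 12,142.2000
Growing perpetuity: P = D₁ / (r − g) = 12,142.2000 / (0.082 − 0.029) = 229,098.11

229098.11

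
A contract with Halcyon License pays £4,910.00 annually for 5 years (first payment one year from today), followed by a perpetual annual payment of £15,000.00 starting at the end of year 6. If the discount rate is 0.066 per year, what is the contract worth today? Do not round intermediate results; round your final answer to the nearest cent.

£185454.84

PV of 5-year annuity: £4,910.00 × [1 − (1+0.066)^−5] / 0.066 = 20349.43568
Perpetuity value at year 5: £15,000.00 / 0.066 = 227272.72727
PV of perpetuity: 227272.72727 / (1+0.066)^5 = 165105.40850
Total PV = 20349.43568 + 165105.40850 = 185454.84418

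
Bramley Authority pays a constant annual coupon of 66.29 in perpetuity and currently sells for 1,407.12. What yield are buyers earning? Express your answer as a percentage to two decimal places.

P = C/r ⇒ r = C/P = 66.29/1,407.12 = 0.047110

4.71%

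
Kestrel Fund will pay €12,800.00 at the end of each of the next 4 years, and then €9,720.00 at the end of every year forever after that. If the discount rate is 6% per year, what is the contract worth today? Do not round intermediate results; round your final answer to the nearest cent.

PV of 4-year annuity: €12,800.00 × [1 − (1+0.06)^−4] / 0.06 = 44353.35184
Perpetuity value at year 4: €9,720.00 / 0.06 = 162000.00000
PV of perpetuity: 162000.00000 / (1+0.06)^4 = 128319.17344
Total PV = 44353.35184 + 128319.17344 = 172672.52529

€172672.53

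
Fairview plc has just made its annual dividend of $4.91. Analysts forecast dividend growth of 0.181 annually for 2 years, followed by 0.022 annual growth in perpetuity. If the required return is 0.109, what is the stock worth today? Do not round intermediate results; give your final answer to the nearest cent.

$76.21

D_1 = 5.79871
D_2 = 6.84828
Terminal value at year 2: TV = D_2×(1+g_2)/(r−g_2) = 6.99894/0.087 = 80.44757
P_0 = D_1/(1+r)^1 + D_2/(1+r)^2 + TV/(1+r)^2
    = 5.22877 + 5.56824 + 65.41086 = 76.20787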